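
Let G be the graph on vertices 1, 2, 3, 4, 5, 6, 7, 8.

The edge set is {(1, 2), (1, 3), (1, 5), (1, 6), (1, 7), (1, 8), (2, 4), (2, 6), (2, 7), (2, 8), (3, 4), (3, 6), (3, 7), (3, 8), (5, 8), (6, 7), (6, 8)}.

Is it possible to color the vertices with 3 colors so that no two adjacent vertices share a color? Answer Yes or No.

No

1, 3, 6, 7 form a clique, so at least 4 colors are needed.
So 3 colors are not enough.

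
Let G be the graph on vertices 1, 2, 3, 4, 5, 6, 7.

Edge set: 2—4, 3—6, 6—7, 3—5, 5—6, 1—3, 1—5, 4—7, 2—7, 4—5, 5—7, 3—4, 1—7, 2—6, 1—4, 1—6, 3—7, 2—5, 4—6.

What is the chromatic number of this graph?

1, 3, 4, 5, 6, 7 are pairwise adjacent (a clique of size 6), so at least 6 colors are needed.
6 colors suffice: 1=e, 2=e, 3=f, 4=c, 5=a, 6=d, 7=b. Every edge joins two different colors.

6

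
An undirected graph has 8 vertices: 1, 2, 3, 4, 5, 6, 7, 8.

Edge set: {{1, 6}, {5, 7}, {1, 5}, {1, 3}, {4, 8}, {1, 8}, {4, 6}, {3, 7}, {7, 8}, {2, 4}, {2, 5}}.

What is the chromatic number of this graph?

3

The cycle 4-8-7-5-2-4 has odd length 5, so it cannot be 2-colored; at least 3 colors are needed.
3 colors suffice: 1=a, 2=c, 3=b, 4=a, 5=b, 6=b, 7=a, 8=b. No two adjacent vertices share a color.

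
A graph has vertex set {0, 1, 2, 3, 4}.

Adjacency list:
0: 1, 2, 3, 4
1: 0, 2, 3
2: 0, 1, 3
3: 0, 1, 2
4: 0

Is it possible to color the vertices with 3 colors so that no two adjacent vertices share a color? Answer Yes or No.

No

0, 1, 2, 3 are pairwise adjacent (a clique of size 4), so at least 4 colors are needed.
So 3 colors are not enough.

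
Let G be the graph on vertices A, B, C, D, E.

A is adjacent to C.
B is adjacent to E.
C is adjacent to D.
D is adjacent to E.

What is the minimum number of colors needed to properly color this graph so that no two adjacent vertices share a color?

2

A and C are adjacent, so at least 2 colors are needed.
2 colors suffice: color 1 → {A, B, D}; color 2 → {C, E}. Each edge has distinct colors on its endpoints.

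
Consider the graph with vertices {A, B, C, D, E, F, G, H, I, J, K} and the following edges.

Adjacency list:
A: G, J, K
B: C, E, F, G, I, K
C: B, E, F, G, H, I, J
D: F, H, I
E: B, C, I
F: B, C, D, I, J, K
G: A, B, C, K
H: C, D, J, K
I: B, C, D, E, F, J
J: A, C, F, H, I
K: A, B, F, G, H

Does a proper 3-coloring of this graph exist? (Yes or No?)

B, C, F, I are pairwise adjacent (a clique of size 4), so at least 4 colors are needed.
So 3 colors are not enough.

No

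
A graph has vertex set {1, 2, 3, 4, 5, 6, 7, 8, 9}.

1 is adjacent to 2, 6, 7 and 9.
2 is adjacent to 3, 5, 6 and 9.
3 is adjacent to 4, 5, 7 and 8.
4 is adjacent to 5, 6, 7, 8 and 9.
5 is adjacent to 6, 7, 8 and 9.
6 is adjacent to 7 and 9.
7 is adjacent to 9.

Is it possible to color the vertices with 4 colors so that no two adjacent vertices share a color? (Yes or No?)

No

4, 5, 6, 7, 9 are pairwise adjacent (a clique of size 5), so at least 5 colors are needed.
So 4 colors are not enough.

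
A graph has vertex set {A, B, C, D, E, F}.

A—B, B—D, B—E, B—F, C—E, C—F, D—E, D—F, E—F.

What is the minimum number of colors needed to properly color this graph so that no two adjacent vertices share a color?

B, D, E, F are mutually adjacent (a clique of size 4), so at least 4 colors are needed.
4 colors suffice: A=2, B=1, C=1, D=4, E=3, F=2. No two adjacent vertices share a color.

4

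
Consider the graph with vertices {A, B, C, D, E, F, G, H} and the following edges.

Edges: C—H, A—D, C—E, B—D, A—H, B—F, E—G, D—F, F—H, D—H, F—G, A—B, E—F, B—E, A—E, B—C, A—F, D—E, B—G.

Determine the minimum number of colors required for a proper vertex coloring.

A, B, D, E, F are mutually adjacent (a clique of size 5), so at least 5 colors are needed.
5 colors suffice: A=4, B=1, C=3, D=5, E=2, F=3, G=4, H=1. Every edge joins two different colors.

5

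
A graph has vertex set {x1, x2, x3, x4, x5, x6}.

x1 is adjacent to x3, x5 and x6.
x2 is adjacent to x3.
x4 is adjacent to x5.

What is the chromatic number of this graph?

x4 and x5 are adjacent, so at least 2 colors are needed.
2 colors suffice: color 1 → {x1, x2, x4}; color 2 → {x3, x5, x6}. No two adjacent vertices share a color.

2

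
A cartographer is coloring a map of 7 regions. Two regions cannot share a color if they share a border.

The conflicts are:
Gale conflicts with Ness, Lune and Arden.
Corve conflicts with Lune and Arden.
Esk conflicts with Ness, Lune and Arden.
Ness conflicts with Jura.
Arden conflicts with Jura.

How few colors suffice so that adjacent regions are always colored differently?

Ness and Jura conflict, so at least 2 colors are needed.
A valid assignment using 2 colors: Gale=2, Corve=2, Esk=2, Ness=1, Lune=1, Arden=1, Jura=2. Every pair that conflicts lands in different colors.

2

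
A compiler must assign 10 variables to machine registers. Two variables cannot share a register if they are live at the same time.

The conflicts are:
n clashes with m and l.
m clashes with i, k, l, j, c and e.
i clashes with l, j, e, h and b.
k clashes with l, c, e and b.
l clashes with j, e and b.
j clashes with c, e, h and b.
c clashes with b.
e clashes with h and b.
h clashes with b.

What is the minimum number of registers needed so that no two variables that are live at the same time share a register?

m, i, l, j, e all conflict with each other, so at least 5 registers are needed.
5 registers suffice: register 1 → {m, b}; register 2 → {n, c, e}; register 3 → {l, h}; register 4 → {k, j}; register 5 → {i}. No two conflicting variables share a register.

5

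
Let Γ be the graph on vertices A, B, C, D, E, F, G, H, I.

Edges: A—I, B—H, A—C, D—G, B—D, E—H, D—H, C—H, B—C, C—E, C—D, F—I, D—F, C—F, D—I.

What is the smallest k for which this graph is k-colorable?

B, C, D, H are mutually adjacent (a clique of size 4), so at least 4 colors are needed.
4 colors suffice: color 1 → {C, G, I}; color 2 → {A, D, E}; color 3 → {F, H}; color 4 → {B}. Every edge joins two different colors.

4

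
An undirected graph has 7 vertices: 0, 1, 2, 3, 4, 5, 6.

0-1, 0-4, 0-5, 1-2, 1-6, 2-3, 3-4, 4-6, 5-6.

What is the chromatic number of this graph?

The cycle 4-3-2-1-0-4 has odd length 5, so it cannot be 2-colored; at least 3 colors are needed.
3 colors suffice: color red → {0, 2, 6}; color blue → {1, 4, 5}; color green → {3}. No two adjacent vertices share a color.

3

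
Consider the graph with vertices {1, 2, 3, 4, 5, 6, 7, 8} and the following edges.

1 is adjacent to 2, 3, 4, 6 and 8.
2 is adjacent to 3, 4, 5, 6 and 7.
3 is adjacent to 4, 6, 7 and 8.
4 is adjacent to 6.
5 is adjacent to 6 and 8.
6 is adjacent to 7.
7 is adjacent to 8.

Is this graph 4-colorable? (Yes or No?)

1, 2, 3, 4, 6 are pairwise adjacent (a clique of size 5), so at least 5 colors are needed.
So 4 colors are not enough.

No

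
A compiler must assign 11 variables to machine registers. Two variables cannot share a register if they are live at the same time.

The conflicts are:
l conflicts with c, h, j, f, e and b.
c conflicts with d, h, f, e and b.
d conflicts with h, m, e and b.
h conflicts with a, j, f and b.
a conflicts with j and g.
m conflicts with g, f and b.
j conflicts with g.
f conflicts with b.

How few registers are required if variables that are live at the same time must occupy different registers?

5

l, c, h, f, b all conflict with each other, so at least 5 registers are needed.
5 registers suffice: register 1 → {h, m, e}; register 2 → {c, j}; register 3 → {l, d, g}; register 4 → {a, b}; register 5 → {f}. No two conflicting variables share a register.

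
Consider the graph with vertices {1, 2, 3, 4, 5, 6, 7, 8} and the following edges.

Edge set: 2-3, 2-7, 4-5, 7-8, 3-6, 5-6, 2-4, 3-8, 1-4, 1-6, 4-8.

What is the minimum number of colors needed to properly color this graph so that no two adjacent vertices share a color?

The cycle 1-4-8-3-6-1 has odd length 5, so it cannot be 2-colored; at least 3 colors are needed.
3 colors suffice: color a → {4, 6, 7}; color b → {1, 2, 5, 8}; color c → {3}. Every edge joins two different colors.

3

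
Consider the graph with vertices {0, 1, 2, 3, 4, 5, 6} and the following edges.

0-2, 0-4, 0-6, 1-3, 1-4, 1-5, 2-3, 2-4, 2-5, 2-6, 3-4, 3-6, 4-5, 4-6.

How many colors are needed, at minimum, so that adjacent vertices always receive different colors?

4

0, 2, 4, 6 are pairwise adjacent (a clique of size 4), so at least 4 colors are needed.
One proper 4-coloring: 0=c, 1=b, 2=b, 3=c, 4=a, 5=c, 6=d. No two adjacent vertices share a color.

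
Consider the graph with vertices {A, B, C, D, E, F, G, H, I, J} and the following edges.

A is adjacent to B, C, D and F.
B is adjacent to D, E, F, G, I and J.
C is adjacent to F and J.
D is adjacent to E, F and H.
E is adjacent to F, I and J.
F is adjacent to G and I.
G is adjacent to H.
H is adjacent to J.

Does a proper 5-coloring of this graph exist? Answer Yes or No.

The chromatic number is 4. B, D, E, F form a clique, so at least 4 colors are needed.
One proper 4-coloring: A=green, B=blue, C=blue, D=yellow, E=green, F=red, G=green, H=blue, I=yellow, J=red.
Since 5 ≥ 4, a proper 5-coloring certainly exists.

Yes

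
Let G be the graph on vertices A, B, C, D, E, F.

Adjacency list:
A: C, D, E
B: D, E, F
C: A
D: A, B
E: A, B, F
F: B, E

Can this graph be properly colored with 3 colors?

Yes

The chromatic number is 3. B, E, F are pairwise adjacent, so at least 3 colors are needed.
3 colors suffice: color red → {A, B}; color blue → {C, D, E}; color green → {F}.
That is already a proper 3-coloring.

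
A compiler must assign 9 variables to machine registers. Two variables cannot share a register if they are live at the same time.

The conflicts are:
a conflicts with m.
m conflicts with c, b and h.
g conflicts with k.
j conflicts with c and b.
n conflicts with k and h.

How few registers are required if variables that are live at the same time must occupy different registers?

2

j and c conflict, so at least 2 registers are needed.
2 registers suffice: a=2, m=1, g=1, j=1, c=2, n=1, k=2, b=2, h=2. Every pair that conflicts lands in different registers.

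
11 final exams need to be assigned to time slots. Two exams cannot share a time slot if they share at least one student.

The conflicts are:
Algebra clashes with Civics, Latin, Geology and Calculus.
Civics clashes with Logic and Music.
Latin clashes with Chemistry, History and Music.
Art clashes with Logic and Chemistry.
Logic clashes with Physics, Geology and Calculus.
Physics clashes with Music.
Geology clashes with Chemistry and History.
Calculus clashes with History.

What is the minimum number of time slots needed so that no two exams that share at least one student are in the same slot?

2

Latin and History conflict, so at least 2 time slots are needed.
2 time slots suffice: Algebra=1, Civics=2, Latin=2, Art=2, Logic=1, Physics=2, Geology=2, Calculus=2, Chemistry=1, History=1, Music=1. No two conflicting exams share a time slot.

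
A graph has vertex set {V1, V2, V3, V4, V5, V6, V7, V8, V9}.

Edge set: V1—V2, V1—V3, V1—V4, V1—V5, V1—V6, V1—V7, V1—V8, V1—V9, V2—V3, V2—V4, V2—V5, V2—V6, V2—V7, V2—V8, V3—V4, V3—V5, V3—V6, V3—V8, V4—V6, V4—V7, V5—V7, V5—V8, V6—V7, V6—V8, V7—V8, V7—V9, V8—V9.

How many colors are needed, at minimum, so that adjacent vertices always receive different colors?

V1, V2, V4, V6, V7 form a clique, so at least 5 colors are needed.
A valid assignment using 5 colors: V1=1, V2=3, V3=2, V4=4, V5=5, V6=5, V7=2, V8=4, V9=3. No two adjacent vertices share a color.

5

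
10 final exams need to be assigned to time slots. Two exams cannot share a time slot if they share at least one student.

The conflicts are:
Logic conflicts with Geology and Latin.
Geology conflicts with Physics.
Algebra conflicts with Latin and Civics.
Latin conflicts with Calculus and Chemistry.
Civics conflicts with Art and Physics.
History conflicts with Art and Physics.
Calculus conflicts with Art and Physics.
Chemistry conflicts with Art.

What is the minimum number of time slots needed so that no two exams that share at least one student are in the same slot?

3

The cycle Art-Chemistry-Latin-Algebra-Civics-Art has odd length 5, so it cannot be 2-colored; at least 3 time slots are needed.
Using 3 time slots: Logic=2, Geology=3, Algebra=3, Latin=1, Civics=2, History=2, Calculus=2, Chemistry=2, Art=1, Physics=1. Each listed conflict is separated.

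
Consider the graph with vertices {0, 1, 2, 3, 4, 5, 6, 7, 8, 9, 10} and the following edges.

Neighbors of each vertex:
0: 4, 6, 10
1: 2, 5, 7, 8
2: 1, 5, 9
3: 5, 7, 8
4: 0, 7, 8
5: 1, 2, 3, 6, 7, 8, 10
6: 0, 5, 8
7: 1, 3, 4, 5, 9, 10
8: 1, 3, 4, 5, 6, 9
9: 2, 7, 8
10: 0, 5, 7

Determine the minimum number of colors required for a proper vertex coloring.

3

5, 7, 10 form a triangle, so at least 3 colors are needed.
A valid assignment using 3 colors: 0=b, 1=c, 2=b, 3=c, 4=a, 5=a, 6=c, 7=b, 8=b, 9=a, 10=c. Every edge joins two different colors.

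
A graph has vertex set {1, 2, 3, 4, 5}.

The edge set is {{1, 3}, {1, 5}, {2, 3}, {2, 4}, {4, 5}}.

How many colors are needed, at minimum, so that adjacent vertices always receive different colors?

3

The cycle 2-4-5-1-3-2 has odd length 5, so it cannot be 2-colored; at least 3 colors are needed.
A valid assignment using 3 colors: 1=blue, 2=green, 3=red, 4=blue, 5=red. Each edge has distinct colors on its endpoints.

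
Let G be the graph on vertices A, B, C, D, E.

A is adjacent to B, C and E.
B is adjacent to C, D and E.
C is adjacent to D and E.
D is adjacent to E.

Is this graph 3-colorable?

A, B, C, E form a clique, so at least 4 colors are needed.
So 3 colors are not enough.

No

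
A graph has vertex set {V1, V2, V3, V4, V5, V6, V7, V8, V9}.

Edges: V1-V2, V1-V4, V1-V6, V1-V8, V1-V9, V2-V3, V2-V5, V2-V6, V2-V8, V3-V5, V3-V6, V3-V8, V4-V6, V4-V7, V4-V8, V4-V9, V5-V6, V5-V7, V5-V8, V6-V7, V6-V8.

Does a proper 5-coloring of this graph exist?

Yes

The chromatic number is 5. V2, V3, V5, V6, V8 are mutually adjacent (a clique of size 5), so at least 5 colors are needed.
One proper 5-coloring: V1=green, V2=yellow, V3=purple, V4=yellow, V5=green, V6=red, V7=blue, V8=blue, V9=red.
That is already a proper 5-coloring.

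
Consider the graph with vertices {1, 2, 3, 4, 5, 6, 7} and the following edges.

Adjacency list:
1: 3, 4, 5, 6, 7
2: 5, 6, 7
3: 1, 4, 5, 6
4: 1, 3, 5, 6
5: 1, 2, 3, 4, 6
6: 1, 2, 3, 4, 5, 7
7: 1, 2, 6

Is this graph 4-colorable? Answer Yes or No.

No

1, 3, 4, 5, 6 are mutually adjacent (a clique of size 5), so at least 5 colors are needed.
So 4 colors are not enough.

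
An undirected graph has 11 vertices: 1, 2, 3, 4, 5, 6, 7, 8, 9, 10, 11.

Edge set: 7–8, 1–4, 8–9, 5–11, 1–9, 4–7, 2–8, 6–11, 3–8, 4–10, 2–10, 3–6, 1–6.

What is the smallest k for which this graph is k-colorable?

3

The cycle 9-1-6-3-8-9 has odd length 5, so it cannot be 2-colored; at least 3 colors are needed.
3 colors suffice: 1=a, 2=b, 3=c, 4=b, 5=b, 6=b, 7=c, 8=a, 9=b, 10=a, 11=a. No two adjacent vertices share a color.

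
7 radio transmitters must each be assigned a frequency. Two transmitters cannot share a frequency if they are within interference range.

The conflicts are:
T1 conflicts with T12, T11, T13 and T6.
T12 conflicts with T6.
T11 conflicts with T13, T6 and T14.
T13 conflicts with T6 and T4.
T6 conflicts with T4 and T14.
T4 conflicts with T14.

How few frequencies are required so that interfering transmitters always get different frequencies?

T1, T11, T13, T6 pairwise conflict, so at least 4 frequencies are needed.
4 frequencies suffice: T1=3, T12=2, T11=4, T13=2, T6=1, T4=3, T14=2. Every pair that conflicts lands in different frequencies.

4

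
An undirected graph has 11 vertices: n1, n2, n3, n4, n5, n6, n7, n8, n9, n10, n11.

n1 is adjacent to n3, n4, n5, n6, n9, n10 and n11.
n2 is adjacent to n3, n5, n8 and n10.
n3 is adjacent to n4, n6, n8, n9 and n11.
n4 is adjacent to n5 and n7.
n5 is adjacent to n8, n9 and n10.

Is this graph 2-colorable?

No

n1, n3, n9 form a triangle, so at least 3 colors are needed.
So 2 colors are not enough.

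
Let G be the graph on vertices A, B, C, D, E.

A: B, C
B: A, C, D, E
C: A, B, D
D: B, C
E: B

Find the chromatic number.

3

A, B, C form a triangle, so at least 3 colors are needed.
3 colors suffice: A=green, B=red, C=blue, D=green, E=blue. Every edge joins two different colors.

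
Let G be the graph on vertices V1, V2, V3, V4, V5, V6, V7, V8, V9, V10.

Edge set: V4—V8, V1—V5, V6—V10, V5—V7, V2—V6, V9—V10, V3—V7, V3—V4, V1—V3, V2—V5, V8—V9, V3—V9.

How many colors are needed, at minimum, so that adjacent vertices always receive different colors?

The cycle V9-V3-V7-V5-V2-V6-V10-V9 has odd length 7, so it cannot be 2-colored; at least 3 colors are needed.
3 colors suffice: color 1 → {V3, V5, V6, V8}; color 2 → {V1, V2, V4, V7, V9}; color 3 → {V10}. Each edge has distinct colors on its endpoints.

3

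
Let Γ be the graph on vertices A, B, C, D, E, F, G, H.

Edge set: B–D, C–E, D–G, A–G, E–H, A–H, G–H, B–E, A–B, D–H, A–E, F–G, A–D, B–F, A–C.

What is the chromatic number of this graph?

A, D, G, H are pairwise adjacent (a clique of size 4), so at least 4 colors are needed.
4 colors suffice: color red → {A, F}; color blue → {B, C, H}; color green → {D, E}; color yellow → {G}. Each edge has distinct colors on its endpoints.

4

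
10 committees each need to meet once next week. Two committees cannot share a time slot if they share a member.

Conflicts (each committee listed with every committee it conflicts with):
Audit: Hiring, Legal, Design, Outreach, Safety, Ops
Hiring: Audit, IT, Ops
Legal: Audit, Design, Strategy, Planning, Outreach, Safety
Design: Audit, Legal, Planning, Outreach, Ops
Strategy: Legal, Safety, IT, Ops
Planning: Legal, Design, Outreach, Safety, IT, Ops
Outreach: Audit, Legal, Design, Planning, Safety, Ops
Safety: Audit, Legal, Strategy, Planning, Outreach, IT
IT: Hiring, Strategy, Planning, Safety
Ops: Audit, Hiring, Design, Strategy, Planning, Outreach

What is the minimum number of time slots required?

Design, Planning, Outreach, Ops pairwise conflict, so at least 4 time slots are needed.
4 time slots suffice: time slot 1 → {Audit, Strategy, Planning}; time slot 2 → {Legal, IT, Ops}; time slot 3 → {Hiring, Outreach}; time slot 4 → {Design, Safety}. Every pair that conflicts lands in different time slots.

4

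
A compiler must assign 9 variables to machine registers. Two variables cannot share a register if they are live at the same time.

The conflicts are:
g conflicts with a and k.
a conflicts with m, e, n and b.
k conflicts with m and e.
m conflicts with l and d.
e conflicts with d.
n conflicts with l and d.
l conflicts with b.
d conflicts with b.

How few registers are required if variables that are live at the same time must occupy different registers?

2

g and a conflict, so at least 2 registers are needed.
Using 2 registers: g=2, a=1, k=1, m=2, e=2, n=2, l=1, d=1, b=2. Every pair that conflicts lands in different registers.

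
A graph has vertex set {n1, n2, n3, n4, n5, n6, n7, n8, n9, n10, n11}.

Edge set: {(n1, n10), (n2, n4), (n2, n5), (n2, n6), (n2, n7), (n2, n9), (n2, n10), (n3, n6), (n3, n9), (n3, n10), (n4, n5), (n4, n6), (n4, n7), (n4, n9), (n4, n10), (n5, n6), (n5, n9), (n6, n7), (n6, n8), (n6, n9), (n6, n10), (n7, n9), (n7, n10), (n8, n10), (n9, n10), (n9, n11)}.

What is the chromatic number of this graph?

6

n2, n4, n6, n7, n9, n10 form a clique, so at least 6 colors are needed.
A valid assignment using 6 colors: n1=1, n2=5, n3=4, n4=4, n5=3, n6=2, n7=6, n8=1, n9=1, n10=3, n11=2. No two adjacent vertices share a color.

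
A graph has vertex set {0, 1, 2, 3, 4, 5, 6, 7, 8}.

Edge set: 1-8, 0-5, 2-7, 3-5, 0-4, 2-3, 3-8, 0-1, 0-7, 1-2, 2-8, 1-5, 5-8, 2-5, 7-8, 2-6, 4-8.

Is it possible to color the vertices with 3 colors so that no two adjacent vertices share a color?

2, 3, 5, 8 are pairwise adjacent (a clique of size 4), so at least 4 colors are needed.
So 3 colors are not enough.

No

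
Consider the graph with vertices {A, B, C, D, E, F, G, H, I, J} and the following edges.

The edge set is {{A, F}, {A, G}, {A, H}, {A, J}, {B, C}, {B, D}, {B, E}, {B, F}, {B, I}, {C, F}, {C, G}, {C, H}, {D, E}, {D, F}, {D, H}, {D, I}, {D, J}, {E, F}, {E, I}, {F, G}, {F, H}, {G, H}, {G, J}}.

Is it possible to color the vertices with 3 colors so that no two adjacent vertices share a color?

No

C, F, G, H are mutually adjacent (a clique of size 4), so at least 4 colors are needed.
So 3 colors are not enough.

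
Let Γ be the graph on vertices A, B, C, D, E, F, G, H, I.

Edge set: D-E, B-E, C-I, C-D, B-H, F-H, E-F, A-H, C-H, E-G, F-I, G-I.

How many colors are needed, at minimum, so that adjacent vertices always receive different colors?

3

The cycle D-C-I-G-E-D has odd length 5, so it cannot be 2-colored; at least 3 colors are needed.
3 colors suffice: color red → {E, H, I}; color blue → {A, B, C, F, G}; color green → {D}. Each edge has distinct colors on its endpoints.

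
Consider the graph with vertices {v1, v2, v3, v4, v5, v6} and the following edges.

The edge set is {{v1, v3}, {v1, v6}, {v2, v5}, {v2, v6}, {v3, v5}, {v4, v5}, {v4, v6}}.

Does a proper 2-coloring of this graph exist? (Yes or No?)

The cycle v1-v6-v2-v5-v3-v1 has odd length 5, so it cannot be 2-colored; at least 3 colors are needed.
So 2 colors are not enough.

No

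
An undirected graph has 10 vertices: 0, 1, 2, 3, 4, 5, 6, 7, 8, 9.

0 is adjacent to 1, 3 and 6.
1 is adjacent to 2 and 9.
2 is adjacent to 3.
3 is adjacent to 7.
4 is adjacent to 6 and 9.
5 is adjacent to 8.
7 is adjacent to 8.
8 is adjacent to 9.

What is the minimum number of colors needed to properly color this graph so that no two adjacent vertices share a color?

3

The cycle 0-1-9-4-6-0 has odd length 5, so it cannot be 2-colored; at least 3 colors are needed.
One proper 3-coloring: 0=blue, 1=red, 2=blue, 3=red, 4=red, 5=blue, 6=green, 7=blue, 8=red, 9=blue. No two adjacent vertices share a color.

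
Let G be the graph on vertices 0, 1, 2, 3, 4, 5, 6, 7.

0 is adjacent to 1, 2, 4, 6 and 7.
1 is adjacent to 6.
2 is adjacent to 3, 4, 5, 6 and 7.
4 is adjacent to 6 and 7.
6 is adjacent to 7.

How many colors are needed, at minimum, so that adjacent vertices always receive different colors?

0, 2, 4, 6, 7 form a clique, so at least 5 colors are needed.
5 colors suffice: color red → {1, 2}; color blue → {3, 5, 6}; color green → {0}; color yellow → {4}; color purple → {7}. Each edge has distinct colors on its endpoints.

5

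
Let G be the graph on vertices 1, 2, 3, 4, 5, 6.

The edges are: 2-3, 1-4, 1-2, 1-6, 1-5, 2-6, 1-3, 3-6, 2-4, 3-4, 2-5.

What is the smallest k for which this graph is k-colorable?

4

1, 2, 3, 4 are pairwise adjacent (a clique of size 4), so at least 4 colors are needed.
4 colors suffice: color a → {2}; color b → {1}; color c → {3, 5}; color d → {4, 6}. Each edge has distinct colors on its endpoints.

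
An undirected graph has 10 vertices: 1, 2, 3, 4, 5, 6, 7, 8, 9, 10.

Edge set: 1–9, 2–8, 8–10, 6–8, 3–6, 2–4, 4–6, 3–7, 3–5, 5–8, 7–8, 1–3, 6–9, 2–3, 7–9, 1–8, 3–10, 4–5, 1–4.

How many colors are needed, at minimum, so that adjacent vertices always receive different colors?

2

3 and 10 are adjacent, so at least 2 colors are needed.
2 colors suffice: color a → {3, 4, 8, 9}; color b → {1, 2, 5, 6, 7, 10}. Every edge joins two different colors.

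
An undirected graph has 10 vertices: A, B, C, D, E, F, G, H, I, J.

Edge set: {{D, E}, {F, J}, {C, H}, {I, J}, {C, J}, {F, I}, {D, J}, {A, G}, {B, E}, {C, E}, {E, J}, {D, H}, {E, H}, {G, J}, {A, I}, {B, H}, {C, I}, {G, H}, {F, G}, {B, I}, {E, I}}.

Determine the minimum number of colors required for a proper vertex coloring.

4

C, E, I, J are mutually adjacent (a clique of size 4), so at least 4 colors are needed.
One proper 4-coloring: A=3, B=3, C=4, D=4, E=1, F=4, G=1, H=2, I=2, J=3. Every edge joins two different colors.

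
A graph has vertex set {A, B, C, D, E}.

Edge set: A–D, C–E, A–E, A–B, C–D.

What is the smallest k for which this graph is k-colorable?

2

A and B are adjacent, so at least 2 colors are needed.
2 colors suffice: color 1 → {A, C}; color 2 → {B, D, E}. Every edge joins two different colors.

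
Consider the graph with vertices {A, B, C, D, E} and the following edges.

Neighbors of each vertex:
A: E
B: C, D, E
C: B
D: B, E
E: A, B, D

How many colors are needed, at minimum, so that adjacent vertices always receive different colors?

3

B, D, E are pairwise adjacent, so at least 3 colors are needed.
3 colors suffice: color red → {A, B}; color blue → {C, E}; color green → {D}. Every edge joins two different colors.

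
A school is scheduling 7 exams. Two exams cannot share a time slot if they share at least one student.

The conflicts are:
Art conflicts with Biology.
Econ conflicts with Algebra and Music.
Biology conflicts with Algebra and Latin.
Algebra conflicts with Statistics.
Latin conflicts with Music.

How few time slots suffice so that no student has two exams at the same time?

The cycle Latin-Biology-Algebra-Econ-Music-Latin has odd length 5, so it cannot be 2-colored; at least 3 time slots are needed.
A valid assignment using 3 time slots: Art=1, Econ=2, Biology=2, Algebra=1, Latin=1, Music=3, Statistics=2. Each listed conflict is separated.

3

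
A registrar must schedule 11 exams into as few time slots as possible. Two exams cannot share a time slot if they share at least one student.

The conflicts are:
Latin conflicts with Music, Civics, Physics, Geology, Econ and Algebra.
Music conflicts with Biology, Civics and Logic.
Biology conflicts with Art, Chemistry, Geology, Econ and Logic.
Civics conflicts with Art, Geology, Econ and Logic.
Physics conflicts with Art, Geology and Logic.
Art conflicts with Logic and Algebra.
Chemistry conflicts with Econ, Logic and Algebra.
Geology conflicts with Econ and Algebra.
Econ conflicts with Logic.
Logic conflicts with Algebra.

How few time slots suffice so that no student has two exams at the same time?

4

Biology, Chemistry, Econ, Logic pairwise conflict, so at least 4 time slots are needed.
4 time slots suffice: time slot 1 → {Latin, Logic}; time slot 2 → {Biology, Civics, Physics, Algebra}; time slot 3 → {Music, Art, Econ}; time slot 4 → {Chemistry, Geology}. Each listed conflict is separated.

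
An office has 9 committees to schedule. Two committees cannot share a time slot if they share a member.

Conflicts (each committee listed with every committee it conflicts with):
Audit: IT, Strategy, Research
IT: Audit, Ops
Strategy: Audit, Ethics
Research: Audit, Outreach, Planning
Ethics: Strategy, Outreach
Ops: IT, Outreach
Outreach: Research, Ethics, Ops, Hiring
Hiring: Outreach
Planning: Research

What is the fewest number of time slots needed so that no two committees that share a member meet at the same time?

3

The cycle Audit-Research-Outreach-Ethics-Strategy-Audit has odd length 5, so it cannot be 2-colored; at least 3 time slots are needed.
3 time slots suffice: time slot 1 → {Audit, Outreach, Planning}; time slot 2 → {Research, Ethics, Ops, Hiring}; time slot 3 → {IT, Strategy}. No two conflicting committees share a time slot.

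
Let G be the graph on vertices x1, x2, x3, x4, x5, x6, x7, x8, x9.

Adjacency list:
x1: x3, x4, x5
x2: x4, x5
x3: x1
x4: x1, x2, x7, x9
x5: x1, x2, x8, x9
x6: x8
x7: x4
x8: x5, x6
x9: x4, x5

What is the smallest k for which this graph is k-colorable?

x4 and x9 are adjacent, so at least 2 colors are needed.
One proper 2-coloring: x1=blue, x2=blue, x3=red, x4=red, x5=red, x6=red, x7=blue, x8=blue, x9=blue. Every edge joins two different colors.

2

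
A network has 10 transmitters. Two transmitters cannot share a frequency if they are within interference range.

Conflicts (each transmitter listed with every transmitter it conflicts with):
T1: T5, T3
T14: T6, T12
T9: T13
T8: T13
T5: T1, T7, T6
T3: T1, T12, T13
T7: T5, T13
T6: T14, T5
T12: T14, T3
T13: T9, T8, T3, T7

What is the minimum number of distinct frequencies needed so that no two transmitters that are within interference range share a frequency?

3

The cycle T1-T5-T7-T13-T3-T1 has odd length 5, so it cannot be 2-colored; at least 3 frequencies are needed.
3 frequencies suffice: frequency 1 → {T5, T12, T13}; frequency 2 → {T14, T9, T8, T3, T7}; frequency 3 → {T1, T6}. Every pair that conflicts lands in different frequencies.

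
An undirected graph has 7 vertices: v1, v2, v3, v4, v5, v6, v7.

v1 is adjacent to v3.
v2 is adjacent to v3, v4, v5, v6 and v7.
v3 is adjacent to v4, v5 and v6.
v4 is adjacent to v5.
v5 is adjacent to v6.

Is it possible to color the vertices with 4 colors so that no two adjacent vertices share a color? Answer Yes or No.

Yes

The chromatic number is 4. v2, v3, v4, v5 form a clique, so at least 4 colors are needed.
A valid assignment using 4 colors: v1=B, v2=B, v3=R, v4=Y, v5=G, v6=Y, v7=R.
That is already a proper 4-coloring.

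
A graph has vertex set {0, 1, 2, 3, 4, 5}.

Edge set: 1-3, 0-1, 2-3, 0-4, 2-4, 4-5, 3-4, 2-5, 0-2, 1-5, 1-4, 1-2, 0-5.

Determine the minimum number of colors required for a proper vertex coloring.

5

0, 1, 2, 4, 5 are pairwise adjacent (a clique of size 5), so at least 5 colors are needed.
5 colors suffice: color red → {1}; color blue → {2}; color green → {4}; color yellow → {0, 3}; color purple → {5}. Every edge joins two different colors.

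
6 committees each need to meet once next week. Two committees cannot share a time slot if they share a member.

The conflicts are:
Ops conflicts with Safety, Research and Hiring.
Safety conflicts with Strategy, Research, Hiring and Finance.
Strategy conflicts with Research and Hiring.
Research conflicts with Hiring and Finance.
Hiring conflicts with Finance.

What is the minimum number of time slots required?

Ops, Safety, Research, Hiring pairwise conflict, so at least 4 time slots are needed.
A valid assignment using 4 time slots: Ops=4, Safety=3, Strategy=4, Research=1, Hiring=2, Finance=4. No two conflicting committees share a time slot.

4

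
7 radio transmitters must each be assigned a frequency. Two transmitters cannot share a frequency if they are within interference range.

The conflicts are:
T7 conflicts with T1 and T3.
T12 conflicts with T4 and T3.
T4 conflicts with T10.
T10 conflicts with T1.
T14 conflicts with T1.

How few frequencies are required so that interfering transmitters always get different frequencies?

T10 and T1 conflict, so at least 2 frequencies are needed.
2 frequencies suffice: frequency 1 → {T4, T1, T3}; frequency 2 → {T7, T12, T10, T14}. No two conflicting transmitters share a frequency.

2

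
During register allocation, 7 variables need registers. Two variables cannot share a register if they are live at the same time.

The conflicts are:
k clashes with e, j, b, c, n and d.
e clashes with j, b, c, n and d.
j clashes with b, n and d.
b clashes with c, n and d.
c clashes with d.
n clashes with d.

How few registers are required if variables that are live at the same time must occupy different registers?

6

k, e, j, b, n, d are mutually in conflict, so at least 6 registers are needed.
A valid assignment using 6 registers: k=3, e=1, j=6, b=4, c=5, n=5, d=2. Each listed conflict is separated.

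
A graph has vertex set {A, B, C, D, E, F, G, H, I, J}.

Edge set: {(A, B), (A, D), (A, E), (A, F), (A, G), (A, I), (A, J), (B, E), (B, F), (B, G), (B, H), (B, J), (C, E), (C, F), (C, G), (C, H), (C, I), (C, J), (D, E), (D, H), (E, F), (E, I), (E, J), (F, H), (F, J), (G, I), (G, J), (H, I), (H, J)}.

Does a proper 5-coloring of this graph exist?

Yes

The chromatic number is 5. A, B, E, F, J are pairwise adjacent (a clique of size 5), so at least 5 colors are needed.
5 colors suffice: color 1 → {E, G, H}; color 2 → {D, I, J}; color 3 → {A, C}; color 4 → {B}; color 5 → {F}.
That is already a proper 5-coloring.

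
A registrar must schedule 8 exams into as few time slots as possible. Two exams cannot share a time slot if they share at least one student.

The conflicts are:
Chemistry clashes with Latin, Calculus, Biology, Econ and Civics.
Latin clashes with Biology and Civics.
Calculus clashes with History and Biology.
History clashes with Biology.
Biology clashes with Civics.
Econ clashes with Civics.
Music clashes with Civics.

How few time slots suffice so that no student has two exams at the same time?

Chemistry, Latin, Biology, Civics are mutually in conflict, so at least 4 time slots are needed.
4 time slots suffice: time slot 1 → {Calculus, Civics}; time slot 2 → {Chemistry, History, Music}; time slot 3 → {Biology, Econ}; time slot 4 → {Latin}. No two conflicting exams share a time slot.

4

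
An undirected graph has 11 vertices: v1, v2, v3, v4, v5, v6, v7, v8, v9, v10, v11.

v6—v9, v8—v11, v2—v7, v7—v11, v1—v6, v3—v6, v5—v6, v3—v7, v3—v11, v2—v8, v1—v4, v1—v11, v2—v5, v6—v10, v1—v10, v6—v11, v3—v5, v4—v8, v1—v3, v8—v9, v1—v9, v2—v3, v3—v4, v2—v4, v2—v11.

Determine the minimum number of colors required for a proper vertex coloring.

v2, v3, v7, v11 form a clique, so at least 4 colors are needed.
4 colors suffice: v1=4, v2=2, v3=1, v4=3, v5=3, v6=2, v7=4, v8=1, v9=3, v10=1, v11=3. No two adjacent vertices share a color.

4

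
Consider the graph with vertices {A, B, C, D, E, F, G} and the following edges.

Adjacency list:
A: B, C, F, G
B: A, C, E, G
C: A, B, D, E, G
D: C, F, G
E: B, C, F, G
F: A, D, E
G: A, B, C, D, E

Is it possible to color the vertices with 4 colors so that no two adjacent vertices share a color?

Yes

The chromatic number is 4. B, C, E, G form a clique, so at least 4 colors are needed.
A valid assignment using 4 colors: A=4, B=3, C=1, D=3, E=4, F=1, G=2.
That is already a proper 4-coloring.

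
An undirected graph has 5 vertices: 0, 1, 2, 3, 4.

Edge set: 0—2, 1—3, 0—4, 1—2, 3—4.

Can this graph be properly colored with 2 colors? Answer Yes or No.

The cycle 2-1-3-4-0-2 has odd length 5, so it cannot be 2-colored; at least 3 colors are needed.
So 2 colors are not enough.

No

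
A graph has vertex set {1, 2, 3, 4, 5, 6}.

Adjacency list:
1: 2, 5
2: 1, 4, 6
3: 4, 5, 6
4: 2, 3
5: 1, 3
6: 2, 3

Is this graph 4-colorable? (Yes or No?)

The chromatic number is 3. The cycle 5-3-4-2-1-5 has odd length 5, so it cannot be 2-colored; at least 3 colors are needed.
3 colors suffice: color red → {2, 3}; color blue → {4, 5, 6}; color green → {1}.
Since 4 ≥ 3, a proper 4-coloring certainly exists.

Yes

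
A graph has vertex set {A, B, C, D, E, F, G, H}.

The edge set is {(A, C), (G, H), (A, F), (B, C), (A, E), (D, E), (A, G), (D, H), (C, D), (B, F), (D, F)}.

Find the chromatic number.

3

The cycle G-A-F-D-H-G has odd length 5, so it cannot be 2-colored; at least 3 colors are needed.
One proper 3-coloring: A=1, B=1, C=2, D=1, E=2, F=2, G=3, H=2. Each edge has distinct colors on its endpoints.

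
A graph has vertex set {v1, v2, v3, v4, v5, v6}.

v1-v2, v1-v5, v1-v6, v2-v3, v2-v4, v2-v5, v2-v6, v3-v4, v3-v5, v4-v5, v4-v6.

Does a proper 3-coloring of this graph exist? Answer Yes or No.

No

v2, v3, v4, v5 are pairwise adjacent (a clique of size 4), so at least 4 colors are needed.
So 3 colors are not enough.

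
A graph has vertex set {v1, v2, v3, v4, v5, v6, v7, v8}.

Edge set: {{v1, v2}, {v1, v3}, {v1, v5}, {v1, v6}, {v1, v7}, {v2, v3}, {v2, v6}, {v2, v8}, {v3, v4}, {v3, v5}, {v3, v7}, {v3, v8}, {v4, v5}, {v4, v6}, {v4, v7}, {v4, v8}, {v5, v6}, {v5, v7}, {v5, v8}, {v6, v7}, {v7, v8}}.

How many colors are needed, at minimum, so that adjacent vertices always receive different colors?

5

v3, v4, v5, v7, v8 are pairwise adjacent (a clique of size 5), so at least 5 colors are needed.
One proper 5-coloring: v1=4, v2=2, v3=1, v4=4, v5=2, v6=1, v7=3, v8=5. No two adjacent vertices share a color.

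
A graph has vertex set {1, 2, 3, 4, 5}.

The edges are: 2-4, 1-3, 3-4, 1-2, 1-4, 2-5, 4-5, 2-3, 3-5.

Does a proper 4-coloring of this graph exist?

The chromatic number is 4. 1, 2, 3, 4 are pairwise adjacent (a clique of size 4), so at least 4 colors are needed.
4 colors suffice: 1=yellow, 2=green, 3=red, 4=blue, 5=yellow.
That is already a proper 4-coloring.

Yes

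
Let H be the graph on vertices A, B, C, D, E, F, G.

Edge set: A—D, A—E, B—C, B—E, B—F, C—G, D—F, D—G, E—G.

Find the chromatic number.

The cycle F-B-E-G-D-F has odd length 5, so it cannot be 2-colored; at least 3 colors are needed.
3 colors suffice: A=2, B=2, C=1, D=1, E=1, F=3, G=2. Every edge joins two different colors.

3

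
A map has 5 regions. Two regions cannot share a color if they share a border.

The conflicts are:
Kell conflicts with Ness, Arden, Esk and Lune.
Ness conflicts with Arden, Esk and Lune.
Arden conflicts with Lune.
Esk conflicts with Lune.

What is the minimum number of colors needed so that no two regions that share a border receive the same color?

Kell, Ness, Arden, Lune pairwise conflict, so at least 4 colors are needed.
A valid assignment using 4 colors: Kell=3, Ness=1, Arden=4, Esk=4, Lune=2. Every pair that conflicts lands in different colors.

4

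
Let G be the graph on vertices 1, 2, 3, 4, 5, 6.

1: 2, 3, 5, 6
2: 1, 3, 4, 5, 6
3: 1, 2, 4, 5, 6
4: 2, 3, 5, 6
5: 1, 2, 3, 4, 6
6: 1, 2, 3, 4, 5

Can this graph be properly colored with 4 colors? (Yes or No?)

No

2, 3, 4, 5, 6 form a clique, so at least 5 colors are needed.
So 4 colors are not enough.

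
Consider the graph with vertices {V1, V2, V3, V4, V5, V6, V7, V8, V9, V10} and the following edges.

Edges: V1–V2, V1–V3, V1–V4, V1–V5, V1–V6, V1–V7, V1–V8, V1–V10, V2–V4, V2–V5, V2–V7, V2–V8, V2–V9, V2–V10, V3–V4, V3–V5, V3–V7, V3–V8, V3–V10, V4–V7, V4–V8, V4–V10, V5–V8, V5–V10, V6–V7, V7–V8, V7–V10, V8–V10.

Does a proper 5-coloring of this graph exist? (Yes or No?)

V1, V2, V4, V7, V8, V10 are mutually adjacent (a clique of size 6), so at least 6 colors are needed.
So 5 colors are not enough.

No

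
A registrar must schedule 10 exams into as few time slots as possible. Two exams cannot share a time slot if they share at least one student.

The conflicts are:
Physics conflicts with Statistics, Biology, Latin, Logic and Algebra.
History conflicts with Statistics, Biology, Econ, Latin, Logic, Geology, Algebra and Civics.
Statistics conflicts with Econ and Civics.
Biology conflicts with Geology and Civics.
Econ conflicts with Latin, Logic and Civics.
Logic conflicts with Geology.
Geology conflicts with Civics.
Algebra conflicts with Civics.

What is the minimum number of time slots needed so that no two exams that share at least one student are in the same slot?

History, Biology, Geology, Civics are mutually in conflict, so at least 4 time slots are needed.
4 time slots suffice: time slot 1 → {Physics, History}; time slot 2 → {Latin, Logic, Civics}; time slot 3 → {Econ, Geology, Algebra}; time slot 4 → {Statistics, Biology}. Each listed conflict is separated.

4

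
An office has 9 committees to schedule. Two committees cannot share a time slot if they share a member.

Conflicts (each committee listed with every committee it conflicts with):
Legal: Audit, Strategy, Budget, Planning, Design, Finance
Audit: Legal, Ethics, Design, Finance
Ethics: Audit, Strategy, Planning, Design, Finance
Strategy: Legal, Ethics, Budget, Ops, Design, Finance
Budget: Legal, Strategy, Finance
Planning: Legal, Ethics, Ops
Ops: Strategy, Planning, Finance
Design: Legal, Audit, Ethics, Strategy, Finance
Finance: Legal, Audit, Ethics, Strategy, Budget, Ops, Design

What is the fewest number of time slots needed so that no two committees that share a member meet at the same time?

Legal, Audit, Design, Finance all conflict with each other, so at least 4 time slots are needed.
4 time slots suffice: time slot 1 → {Planning, Finance}; time slot 2 → {Legal, Ethics, Ops}; time slot 3 → {Audit, Strategy}; time slot 4 → {Budget, Design}. Every pair that conflicts lands in different time slots.

4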